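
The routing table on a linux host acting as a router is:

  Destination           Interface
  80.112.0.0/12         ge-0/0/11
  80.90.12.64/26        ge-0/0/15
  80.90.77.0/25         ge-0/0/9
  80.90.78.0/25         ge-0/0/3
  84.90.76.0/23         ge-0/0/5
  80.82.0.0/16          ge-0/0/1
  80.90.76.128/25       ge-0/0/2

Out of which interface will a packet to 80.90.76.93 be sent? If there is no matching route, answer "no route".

no route

No entry's prefix contains 80.90.76.93; there is no default route.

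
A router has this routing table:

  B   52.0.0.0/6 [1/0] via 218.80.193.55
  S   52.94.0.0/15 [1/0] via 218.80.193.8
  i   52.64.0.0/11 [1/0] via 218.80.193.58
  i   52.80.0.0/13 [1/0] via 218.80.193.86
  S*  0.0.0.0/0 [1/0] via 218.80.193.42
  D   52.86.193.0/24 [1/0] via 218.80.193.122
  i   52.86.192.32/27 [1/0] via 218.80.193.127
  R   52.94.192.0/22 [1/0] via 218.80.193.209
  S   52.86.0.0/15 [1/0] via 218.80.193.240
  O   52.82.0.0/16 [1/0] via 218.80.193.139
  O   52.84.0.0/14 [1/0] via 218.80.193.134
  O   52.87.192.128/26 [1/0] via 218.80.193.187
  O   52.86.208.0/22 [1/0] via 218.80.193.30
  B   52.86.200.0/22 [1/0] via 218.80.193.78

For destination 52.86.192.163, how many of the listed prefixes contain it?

6

Prefixes containing 52.86.192.163:
  0.0.0.0/0 (default, matches everything)
  52.0.0.0/6 (52.0.0.0 - 55.255.255.255)
  52.64.0.0/11 (52.64.0.0 - 52.95.255.255)
  52.80.0.0/13 (52.80.0.0 - 52.87.255.255)
  52.84.0.0/14 (52.84.0.0 - 52.87.255.255)
  52.86.0.0/15 (52.86.0.0 - 52.87.255.255)
Total matching entries: 6.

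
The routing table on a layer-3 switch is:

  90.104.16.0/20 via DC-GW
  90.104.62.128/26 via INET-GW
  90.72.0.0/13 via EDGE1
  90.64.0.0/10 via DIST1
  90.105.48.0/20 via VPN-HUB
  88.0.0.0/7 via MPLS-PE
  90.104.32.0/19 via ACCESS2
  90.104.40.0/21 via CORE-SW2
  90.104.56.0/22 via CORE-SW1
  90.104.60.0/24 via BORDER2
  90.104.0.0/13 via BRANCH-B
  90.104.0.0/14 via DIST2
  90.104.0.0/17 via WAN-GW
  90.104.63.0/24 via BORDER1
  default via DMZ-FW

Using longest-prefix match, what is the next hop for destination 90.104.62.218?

Routes whose prefix contains 90.104.62.218:
  0.0.0.0/0 (default, matches everything) -> DMZ-FW
  90.64.0.0/10 (90.64.0.0 - 90.127.255.255) -> DIST1
  90.104.0.0/13 (90.104.0.0 - 90.111.255.255) -> BRANCH-B
  90.104.0.0/14 (90.104.0.0 - 90.107.255.255) -> DIST2
  90.104.0.0/17 (90.104.0.0 - 90.104.127.255) -> WAN-GW
  90.104.32.0/19 (90.104.32.0 - 90.104.63.255) -> ACCESS2
More-specific entries that do NOT match:
  90.104.62.128/26 (90.104.62.128 - 90.104.62.191) does not contain 90.104.62.218
  90.104.60.0/24 (90.104.60.0 - 90.104.60.255) does not contain 90.104.62.218
  90.104.63.0/24 (90.104.63.0 - 90.104.63.255) does not contain 90.104.62.218
  90.104.56.0/22 (90.104.56.0 - 90.104.59.255) does not contain 90.104.62.218
  90.104.40.0/21 (90.104.40.0 - 90.104.47.255) does not contain 90.104.62.218
  90.104.16.0/20 (90.104.16.0 - 90.104.31.255) does not contain 90.104.62.218
  90.105.48.0/20 (90.105.48.0 - 90.105.63.255) does not contain 90.104.62.218
Longest matching prefix is /19 -> next hop ACCESS2.

ACCESS2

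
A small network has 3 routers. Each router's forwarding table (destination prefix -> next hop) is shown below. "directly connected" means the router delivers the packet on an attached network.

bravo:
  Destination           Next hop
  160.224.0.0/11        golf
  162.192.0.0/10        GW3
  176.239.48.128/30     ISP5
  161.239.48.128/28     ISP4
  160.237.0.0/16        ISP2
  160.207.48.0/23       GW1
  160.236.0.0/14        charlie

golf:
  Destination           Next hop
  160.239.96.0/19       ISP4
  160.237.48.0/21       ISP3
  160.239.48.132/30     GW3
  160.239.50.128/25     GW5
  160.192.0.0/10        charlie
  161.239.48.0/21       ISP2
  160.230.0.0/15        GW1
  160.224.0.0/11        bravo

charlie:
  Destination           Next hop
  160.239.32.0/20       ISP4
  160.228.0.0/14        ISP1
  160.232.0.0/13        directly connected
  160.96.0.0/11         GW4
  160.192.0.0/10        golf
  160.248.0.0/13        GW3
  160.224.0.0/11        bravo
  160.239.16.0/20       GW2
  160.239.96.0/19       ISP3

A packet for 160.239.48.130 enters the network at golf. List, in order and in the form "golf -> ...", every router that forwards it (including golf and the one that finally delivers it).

golf -> bravo -> charlie

At golf: longest match for 160.239.48.130 is 160.224.0.0/11 -> bravo
At bravo: longest match for 160.239.48.130 is 160.236.0.0/14 -> charlie
At charlie: longest match for 160.239.48.130 is 160.232.0.0/13 -> directly connected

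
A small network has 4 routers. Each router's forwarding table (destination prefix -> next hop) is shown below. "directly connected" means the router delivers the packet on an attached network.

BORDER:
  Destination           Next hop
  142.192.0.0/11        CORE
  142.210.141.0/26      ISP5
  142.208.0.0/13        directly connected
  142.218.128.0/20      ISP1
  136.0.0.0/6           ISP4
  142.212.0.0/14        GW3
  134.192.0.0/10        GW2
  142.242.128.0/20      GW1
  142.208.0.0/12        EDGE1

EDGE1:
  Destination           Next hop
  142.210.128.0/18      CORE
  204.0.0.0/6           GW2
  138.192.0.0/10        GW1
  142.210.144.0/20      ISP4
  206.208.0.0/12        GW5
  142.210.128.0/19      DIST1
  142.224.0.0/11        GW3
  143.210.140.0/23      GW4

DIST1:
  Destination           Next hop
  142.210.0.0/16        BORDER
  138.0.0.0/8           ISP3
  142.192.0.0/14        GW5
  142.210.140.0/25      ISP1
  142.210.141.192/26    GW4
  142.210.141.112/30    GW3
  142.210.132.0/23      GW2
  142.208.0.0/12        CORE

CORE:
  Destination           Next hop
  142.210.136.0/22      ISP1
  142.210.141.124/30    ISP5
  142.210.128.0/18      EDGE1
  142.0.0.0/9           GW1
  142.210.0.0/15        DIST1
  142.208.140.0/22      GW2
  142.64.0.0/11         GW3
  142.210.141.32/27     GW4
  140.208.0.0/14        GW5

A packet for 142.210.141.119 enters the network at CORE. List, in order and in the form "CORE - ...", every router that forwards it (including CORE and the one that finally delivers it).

At CORE: longest match for 142.210.141.119 is 142.210.128.0/18 -> EDGE1
At EDGE1: longest match for 142.210.141.119 is 142.210.128.0/19 -> DIST1
At DIST1: longest match for 142.210.141.119 is 142.210.0.0/16 -> BORDER
At BORDER: longest match for 142.210.141.119 is 142.208.0.0/13 -> directly connected

CORE - EDGE1 - DIST1 - BORDER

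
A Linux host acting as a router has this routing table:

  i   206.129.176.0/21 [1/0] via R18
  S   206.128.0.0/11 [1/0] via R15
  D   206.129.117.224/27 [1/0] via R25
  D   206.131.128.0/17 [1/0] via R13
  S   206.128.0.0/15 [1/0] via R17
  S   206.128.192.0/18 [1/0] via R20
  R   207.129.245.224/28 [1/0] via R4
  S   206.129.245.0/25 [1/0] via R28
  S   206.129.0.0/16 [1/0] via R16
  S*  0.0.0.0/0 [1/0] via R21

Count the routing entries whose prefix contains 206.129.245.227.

4

Prefixes containing 206.129.245.227:
  0.0.0.0/0 (default, matches everything)
  206.128.0.0/11 (206.128.0.0 - 206.159.255.255)
  206.128.0.0/15 (206.128.0.0 - 206.129.255.255)
  206.129.0.0/16 (206.129.0.0 - 206.129.255.255)
Total matching entries: 4.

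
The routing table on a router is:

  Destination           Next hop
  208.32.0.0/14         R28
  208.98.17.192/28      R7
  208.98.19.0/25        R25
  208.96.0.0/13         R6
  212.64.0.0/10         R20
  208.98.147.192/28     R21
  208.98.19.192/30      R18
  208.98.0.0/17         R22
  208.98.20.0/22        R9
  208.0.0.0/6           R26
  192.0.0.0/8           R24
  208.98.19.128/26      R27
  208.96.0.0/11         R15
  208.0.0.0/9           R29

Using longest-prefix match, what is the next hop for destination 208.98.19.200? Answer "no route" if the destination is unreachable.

R22

Routes whose prefix contains 208.98.19.200:
  208.0.0.0/6 (208.0.0.0 - 211.255.255.255) -> R26
  208.0.0.0/9 (208.0.0.0 - 208.127.255.255) -> R29
  208.96.0.0/11 (208.96.0.0 - 208.127.255.255) -> R15
  208.96.0.0/13 (208.96.0.0 - 208.103.255.255) -> R6
  208.98.0.0/17 (208.98.0.0 - 208.98.127.255) -> R22
More-specific entries that do NOT match:
  208.98.19.192/30 (208.98.19.192 - 208.98.19.195) does not contain 208.98.19.200
  208.98.17.192/28 (208.98.17.192 - 208.98.17.207) does not contain 208.98.19.200
  208.98.147.192/28 (208.98.147.192 - 208.98.147.207) does not contain 208.98.19.200
  208.98.19.128/26 (208.98.19.128 - 208.98.19.191) does not contain 208.98.19.200
  208.98.19.0/25 (208.98.19.0 - 208.98.19.127) does not contain 208.98.19.200
  208.98.20.0/22 (208.98.20.0 - 208.98.23.255) does not contain 208.98.19.200
Longest matching prefix is /17 -> next hop R22.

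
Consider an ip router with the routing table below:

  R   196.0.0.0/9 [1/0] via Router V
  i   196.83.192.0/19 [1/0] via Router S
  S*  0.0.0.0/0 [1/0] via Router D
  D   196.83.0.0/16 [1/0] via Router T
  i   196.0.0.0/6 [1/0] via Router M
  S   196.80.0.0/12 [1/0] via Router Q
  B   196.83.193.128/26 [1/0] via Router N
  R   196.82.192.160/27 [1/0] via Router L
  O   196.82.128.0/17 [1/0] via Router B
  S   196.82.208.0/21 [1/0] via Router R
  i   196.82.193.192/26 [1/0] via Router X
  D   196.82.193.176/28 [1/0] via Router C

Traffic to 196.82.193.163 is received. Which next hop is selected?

Router B

Routes whose prefix contains 196.82.193.163:
  0.0.0.0/0 (default, matches everything) -> Router D
  196.0.0.0/6 (196.0.0.0 - 199.255.255.255) -> Router M
  196.0.0.0/9 (196.0.0.0 - 196.127.255.255) -> Router V
  196.80.0.0/12 (196.80.0.0 - 196.95.255.255) -> Router Q
  196.82.128.0/17 (196.82.128.0 - 196.82.255.255) -> Router B
More-specific entries that do NOT match:
  196.82.193.176/28 (196.82.193.176 - 196.82.193.191) does not contain 196.82.193.163
  196.82.192.160/27 (196.82.192.160 - 196.82.192.191) does not contain 196.82.193.163
  196.83.193.128/26 (196.83.193.128 - 196.83.193.191) does not contain 196.82.193.163
  196.82.193.192/26 (196.82.193.192 - 196.82.193.255) does not contain 196.82.193.163
  196.82.208.0/21 (196.82.208.0 - 196.82.215.255) does not contain 196.82.193.163
  196.83.192.0/19 (196.83.192.0 - 196.83.223.255) does not contain 196.82.193.163
Longest matching prefix is /17 -> next hop Router B.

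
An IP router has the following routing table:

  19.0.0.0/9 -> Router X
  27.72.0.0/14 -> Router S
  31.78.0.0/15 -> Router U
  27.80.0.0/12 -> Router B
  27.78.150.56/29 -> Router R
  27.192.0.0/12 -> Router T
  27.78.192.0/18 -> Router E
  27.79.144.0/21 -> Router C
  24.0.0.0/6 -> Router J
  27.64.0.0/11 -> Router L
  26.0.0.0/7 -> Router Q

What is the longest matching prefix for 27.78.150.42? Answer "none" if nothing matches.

Entries matching 27.78.150.42:
  24.0.0.0/6 (24.0.0.0 - 27.255.255.255)
  26.0.0.0/7 (26.0.0.0 - 27.255.255.255)
  27.64.0.0/11 (27.64.0.0 - 27.95.255.255)
Most specific is 27.64.0.0/11.

27.64.0.0/11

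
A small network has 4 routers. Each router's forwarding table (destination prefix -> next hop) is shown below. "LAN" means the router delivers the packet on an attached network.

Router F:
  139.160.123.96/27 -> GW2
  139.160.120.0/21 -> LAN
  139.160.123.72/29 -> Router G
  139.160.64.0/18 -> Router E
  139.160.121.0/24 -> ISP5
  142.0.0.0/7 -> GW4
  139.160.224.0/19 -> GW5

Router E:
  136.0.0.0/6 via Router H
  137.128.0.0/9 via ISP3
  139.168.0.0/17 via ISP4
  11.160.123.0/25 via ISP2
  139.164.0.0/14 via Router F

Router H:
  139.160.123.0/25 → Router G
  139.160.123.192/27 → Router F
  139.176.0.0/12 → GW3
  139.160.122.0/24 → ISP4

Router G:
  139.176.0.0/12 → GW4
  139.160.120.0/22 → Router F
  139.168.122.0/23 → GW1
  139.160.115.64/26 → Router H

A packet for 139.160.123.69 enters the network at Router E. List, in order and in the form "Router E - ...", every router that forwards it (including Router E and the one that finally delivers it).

At Router E: longest match for 139.160.123.69 is 136.0.0.0/6 -> Router H
At Router H: longest match for 139.160.123.69 is 139.160.123.0/25 -> Router G
At Router G: longest match for 139.160.123.69 is 139.160.120.0/22 -> Router F
At Router F: longest match for 139.160.123.69 is 139.160.120.0/21 -> LAN

Router E - Router H - Router G - Router F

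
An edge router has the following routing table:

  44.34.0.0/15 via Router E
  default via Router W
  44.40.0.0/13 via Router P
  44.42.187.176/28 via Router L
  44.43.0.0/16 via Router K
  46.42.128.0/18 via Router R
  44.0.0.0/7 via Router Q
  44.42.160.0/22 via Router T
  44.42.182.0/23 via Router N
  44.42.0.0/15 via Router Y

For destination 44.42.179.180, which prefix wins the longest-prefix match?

Entries matching 44.42.179.180:
  0.0.0.0/0 (default, matches everything)
  44.0.0.0/7 (44.0.0.0 - 45.255.255.255)
  44.40.0.0/13 (44.40.0.0 - 44.47.255.255)
  44.42.0.0/15 (44.42.0.0 - 44.43.255.255)
Most specific is 44.42.0.0/15.

44.42.0.0/15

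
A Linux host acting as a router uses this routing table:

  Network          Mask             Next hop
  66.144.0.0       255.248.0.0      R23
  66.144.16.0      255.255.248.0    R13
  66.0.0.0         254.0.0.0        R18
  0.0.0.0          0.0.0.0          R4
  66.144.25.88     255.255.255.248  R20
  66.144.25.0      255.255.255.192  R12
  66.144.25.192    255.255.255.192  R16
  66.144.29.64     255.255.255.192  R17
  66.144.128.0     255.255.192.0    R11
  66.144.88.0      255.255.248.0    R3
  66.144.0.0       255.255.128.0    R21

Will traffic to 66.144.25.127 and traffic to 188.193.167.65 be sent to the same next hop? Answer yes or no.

no

66.144.25.127: longest match 66.144.0.0/17 -> R21
188.193.167.65: longest match 0.0.0.0/0 -> R4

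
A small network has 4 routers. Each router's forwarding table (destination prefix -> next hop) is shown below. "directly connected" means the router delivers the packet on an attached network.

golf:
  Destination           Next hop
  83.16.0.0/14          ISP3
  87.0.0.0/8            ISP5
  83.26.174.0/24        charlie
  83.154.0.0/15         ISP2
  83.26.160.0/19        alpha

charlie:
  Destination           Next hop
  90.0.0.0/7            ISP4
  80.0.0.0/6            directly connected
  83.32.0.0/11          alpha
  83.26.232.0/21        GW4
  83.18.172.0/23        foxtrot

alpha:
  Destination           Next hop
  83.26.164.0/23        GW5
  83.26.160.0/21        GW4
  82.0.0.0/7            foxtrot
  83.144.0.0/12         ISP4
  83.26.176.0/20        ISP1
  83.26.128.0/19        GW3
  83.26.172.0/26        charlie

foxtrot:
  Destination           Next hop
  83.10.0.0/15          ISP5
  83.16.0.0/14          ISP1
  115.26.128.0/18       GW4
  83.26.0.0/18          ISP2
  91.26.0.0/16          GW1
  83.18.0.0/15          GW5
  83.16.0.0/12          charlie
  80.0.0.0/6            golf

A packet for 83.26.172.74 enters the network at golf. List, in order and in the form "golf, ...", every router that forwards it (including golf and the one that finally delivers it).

At golf: longest match for 83.26.172.74 is 83.26.160.0/19 -> alpha
At alpha: longest match for 83.26.172.74 is 82.0.0.0/7 -> foxtrot
At foxtrot: longest match for 83.26.172.74 is 83.16.0.0/12 -> charlie
At charlie: longest match for 83.26.172.74 is 80.0.0.0/6 -> directly connected

golf, alpha, foxtrot, charlie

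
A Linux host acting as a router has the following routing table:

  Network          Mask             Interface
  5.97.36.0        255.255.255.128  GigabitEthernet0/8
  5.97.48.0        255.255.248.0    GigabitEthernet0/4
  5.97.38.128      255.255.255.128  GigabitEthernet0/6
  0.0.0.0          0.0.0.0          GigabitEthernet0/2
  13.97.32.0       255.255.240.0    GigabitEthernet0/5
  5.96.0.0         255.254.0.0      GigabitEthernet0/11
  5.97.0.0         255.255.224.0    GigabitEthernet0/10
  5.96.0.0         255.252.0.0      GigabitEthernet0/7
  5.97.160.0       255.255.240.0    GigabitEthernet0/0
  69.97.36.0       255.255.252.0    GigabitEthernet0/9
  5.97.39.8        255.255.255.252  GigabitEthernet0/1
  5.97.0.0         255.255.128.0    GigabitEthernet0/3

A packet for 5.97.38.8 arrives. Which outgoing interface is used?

Routes whose prefix contains 5.97.38.8:
  0.0.0.0/0 (default, matches everything) -> GigabitEthernet0/2
  5.96.0.0/14 (5.96.0.0 - 5.99.255.255) -> GigabitEthernet0/7
  5.96.0.0/15 (5.96.0.0 - 5.97.255.255) -> GigabitEthernet0/11
  5.97.0.0/17 (5.97.0.0 - 5.97.127.255) -> GigabitEthernet0/3
More-specific entries that do NOT match:
  5.97.39.8/30 (5.97.39.8 - 5.97.39.11) does not contain 5.97.38.8
  5.97.36.0/25 (5.97.36.0 - 5.97.36.127) does not contain 5.97.38.8
  5.97.38.128/25 (5.97.38.128 - 5.97.38.255) does not contain 5.97.38.8
  69.97.36.0/22 (69.97.36.0 - 69.97.39.255) does not contain 5.97.38.8
  5.97.48.0/21 (5.97.48.0 - 5.97.55.255) does not contain 5.97.38.8
  13.97.32.0/20 (13.97.32.0 - 13.97.47.255) does not contain 5.97.38.8
  5.97.160.0/20 (5.97.160.0 - 5.97.175.255) does not contain 5.97.38.8
  5.97.0.0/19 (5.97.0.0 - 5.97.31.255) does not contain 5.97.38.8
Longest matching prefix is /17 -> interface GigabitEthernet0/3.

GigabitEthernet0/3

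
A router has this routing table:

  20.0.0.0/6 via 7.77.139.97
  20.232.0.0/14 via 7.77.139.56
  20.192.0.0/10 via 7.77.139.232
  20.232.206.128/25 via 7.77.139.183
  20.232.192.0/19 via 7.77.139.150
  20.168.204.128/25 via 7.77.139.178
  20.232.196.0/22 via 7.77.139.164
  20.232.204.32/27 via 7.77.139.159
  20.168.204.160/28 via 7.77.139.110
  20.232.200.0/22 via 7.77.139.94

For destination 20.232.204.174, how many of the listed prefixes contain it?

4

Prefixes containing 20.232.204.174:
  20.0.0.0/6 (20.0.0.0 - 23.255.255.255)
  20.192.0.0/10 (20.192.0.0 - 20.255.255.255)
  20.232.0.0/14 (20.232.0.0 - 20.235.255.255)
  20.232.192.0/19 (20.232.192.0 - 20.232.223.255)
Total matching entries: 4.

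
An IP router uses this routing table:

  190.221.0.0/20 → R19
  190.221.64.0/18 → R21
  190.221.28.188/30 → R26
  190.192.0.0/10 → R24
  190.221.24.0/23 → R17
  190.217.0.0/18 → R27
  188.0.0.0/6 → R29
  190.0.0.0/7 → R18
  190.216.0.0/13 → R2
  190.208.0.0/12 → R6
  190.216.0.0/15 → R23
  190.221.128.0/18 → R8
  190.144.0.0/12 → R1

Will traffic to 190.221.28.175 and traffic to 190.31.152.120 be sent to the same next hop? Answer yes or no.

190.221.28.175: longest match 190.216.0.0/13 -> R2
190.31.152.120: longest match 190.0.0.0/7 -> R18

no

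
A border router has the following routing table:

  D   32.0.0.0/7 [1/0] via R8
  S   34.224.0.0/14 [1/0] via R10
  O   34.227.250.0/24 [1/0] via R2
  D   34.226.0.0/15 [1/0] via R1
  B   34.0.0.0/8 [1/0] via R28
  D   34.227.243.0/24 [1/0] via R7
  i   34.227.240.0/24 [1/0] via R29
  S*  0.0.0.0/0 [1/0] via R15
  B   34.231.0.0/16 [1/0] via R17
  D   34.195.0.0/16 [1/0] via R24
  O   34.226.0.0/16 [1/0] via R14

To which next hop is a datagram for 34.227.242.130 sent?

R1

Routes whose prefix contains 34.227.242.130:
  0.0.0.0/0 (default, matches everything) -> R15
  34.0.0.0/8 (34.0.0.0 - 34.255.255.255) -> R28
  34.224.0.0/14 (34.224.0.0 - 34.227.255.255) -> R10
  34.226.0.0/15 (34.226.0.0 - 34.227.255.255) -> R1
More-specific entries that do NOT match:
  34.227.250.0/24 (34.227.250.0 - 34.227.250.255) does not contain 34.227.242.130
  34.227.243.0/24 (34.227.243.0 - 34.227.243.255) does not contain 34.227.242.130
  34.227.240.0/24 (34.227.240.0 - 34.227.240.255) does not contain 34.227.242.130
  34.231.0.0/16 (34.231.0.0 - 34.231.255.255) does not contain 34.227.242.130
  34.195.0.0/16 (34.195.0.0 - 34.195.255.255) does not contain 34.227.242.130
  34.226.0.0/16 (34.226.0.0 - 34.226.255.255) does not contain 34.227.242.130
Longest matching prefix is /15 -> next hop R1.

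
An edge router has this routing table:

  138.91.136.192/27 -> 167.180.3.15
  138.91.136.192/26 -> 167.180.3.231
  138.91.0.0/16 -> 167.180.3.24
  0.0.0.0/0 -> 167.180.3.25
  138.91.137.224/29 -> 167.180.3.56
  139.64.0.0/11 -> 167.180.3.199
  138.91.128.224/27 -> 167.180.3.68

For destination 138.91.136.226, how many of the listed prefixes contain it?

3

Prefixes containing 138.91.136.226:
  0.0.0.0/0 (default, matches everything)
  138.91.0.0/16 (138.91.0.0 - 138.91.255.255)
  138.91.136.192/26 (138.91.136.192 - 138.91.136.255)
Total matching entries: 3.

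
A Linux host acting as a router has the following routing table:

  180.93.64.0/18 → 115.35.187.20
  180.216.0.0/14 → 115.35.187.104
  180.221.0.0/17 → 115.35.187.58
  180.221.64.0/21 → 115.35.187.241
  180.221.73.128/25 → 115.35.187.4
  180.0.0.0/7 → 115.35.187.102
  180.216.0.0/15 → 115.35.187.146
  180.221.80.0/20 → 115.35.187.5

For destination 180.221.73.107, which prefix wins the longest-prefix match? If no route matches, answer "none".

Entries matching 180.221.73.107:
  180.0.0.0/7 (180.0.0.0 - 181.255.255.255)
  180.221.0.0/17 (180.221.0.0 - 180.221.127.255)
Most specific is 180.221.0.0/17.

180.221.0.0/17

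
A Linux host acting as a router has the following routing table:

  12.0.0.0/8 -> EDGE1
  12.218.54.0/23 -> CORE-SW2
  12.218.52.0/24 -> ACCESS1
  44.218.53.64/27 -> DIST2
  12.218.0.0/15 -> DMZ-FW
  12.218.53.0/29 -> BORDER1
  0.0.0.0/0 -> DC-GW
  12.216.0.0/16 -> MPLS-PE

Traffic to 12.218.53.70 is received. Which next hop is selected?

Routes whose prefix contains 12.218.53.70:
  0.0.0.0/0 (default, matches everything) -> DC-GW
  12.0.0.0/8 (12.0.0.0 - 12.255.255.255) -> EDGE1
  12.218.0.0/15 (12.218.0.0 - 12.219.255.255) -> DMZ-FW
More-specific entries that do NOT match:
  12.218.53.0/29 (12.218.53.0 - 12.218.53.7) does not contain 12.218.53.70
  44.218.53.64/27 (44.218.53.64 - 44.218.53.95) does not contain 12.218.53.70
  12.218.52.0/24 (12.218.52.0 - 12.218.52.255) does not contain 12.218.53.70
  12.218.54.0/23 (12.218.54.0 - 12.218.55.255) does not contain 12.218.53.70
  12.216.0.0/16 (12.216.0.0 - 12.216.255.255) does not contain 12.218.53.70
Longest matching prefix is /15 -> next hop DMZ-FW.

DMZ-FW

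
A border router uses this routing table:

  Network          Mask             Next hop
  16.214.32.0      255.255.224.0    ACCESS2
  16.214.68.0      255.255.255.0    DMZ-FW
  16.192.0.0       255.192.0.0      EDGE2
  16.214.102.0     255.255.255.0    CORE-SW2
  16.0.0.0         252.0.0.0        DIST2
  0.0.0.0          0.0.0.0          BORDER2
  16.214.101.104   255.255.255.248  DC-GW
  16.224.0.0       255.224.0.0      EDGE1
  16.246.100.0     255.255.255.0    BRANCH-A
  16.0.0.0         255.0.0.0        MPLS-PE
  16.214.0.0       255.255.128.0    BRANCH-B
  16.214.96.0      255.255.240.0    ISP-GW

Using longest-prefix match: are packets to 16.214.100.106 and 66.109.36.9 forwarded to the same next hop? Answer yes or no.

16.214.100.106: longest match 16.214.96.0/20 -> ISP-GW
66.109.36.9: longest match 0.0.0.0/0 -> BORDER2

no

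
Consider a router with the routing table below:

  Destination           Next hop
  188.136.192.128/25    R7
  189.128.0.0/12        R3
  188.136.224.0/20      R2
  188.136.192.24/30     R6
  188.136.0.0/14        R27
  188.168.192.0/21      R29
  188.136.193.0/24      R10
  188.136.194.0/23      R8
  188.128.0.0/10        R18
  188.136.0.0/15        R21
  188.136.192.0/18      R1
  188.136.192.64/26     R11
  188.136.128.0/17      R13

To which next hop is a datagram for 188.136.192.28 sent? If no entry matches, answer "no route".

Routes whose prefix contains 188.136.192.28:
  188.128.0.0/10 (188.128.0.0 - 188.191.255.255) -> R18
  188.136.0.0/14 (188.136.0.0 - 188.139.255.255) -> R27
  188.136.0.0/15 (188.136.0.0 - 188.137.255.255) -> R21
  188.136.128.0/17 (188.136.128.0 - 188.136.255.255) -> R13
  188.136.192.0/18 (188.136.192.0 - 188.136.255.255) -> R1
More-specific entries that do NOT match:
  188.136.192.24/30 (188.136.192.24 - 188.136.192.27) does not contain 188.136.192.28
  188.136.192.64/26 (188.136.192.64 - 188.136.192.127) does not contain 188.136.192.28
  188.136.192.128/25 (188.136.192.128 - 188.136.192.255) does not contain 188.136.192.28
  188.136.193.0/24 (188.136.193.0 - 188.136.193.255) does not contain 188.136.192.28
  188.136.194.0/23 (188.136.194.0 - 188.136.195.255) does not contain 188.136.192.28
  188.168.192.0/21 (188.168.192.0 - 188.168.199.255) does not contain 188.136.192.28
  188.136.224.0/20 (188.136.224.0 - 188.136.239.255) does not contain 188.136.192.28
Longest matching prefix is /18 -> next hop R1.

R1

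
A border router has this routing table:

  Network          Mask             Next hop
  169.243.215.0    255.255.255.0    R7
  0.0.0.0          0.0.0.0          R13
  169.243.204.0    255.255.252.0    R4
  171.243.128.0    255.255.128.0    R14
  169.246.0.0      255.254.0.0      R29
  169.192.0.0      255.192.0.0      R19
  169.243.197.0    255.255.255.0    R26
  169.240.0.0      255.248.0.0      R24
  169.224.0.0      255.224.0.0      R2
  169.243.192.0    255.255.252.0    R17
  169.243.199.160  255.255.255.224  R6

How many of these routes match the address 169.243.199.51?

4

Prefixes containing 169.243.199.51:
  0.0.0.0/0 (default, matches everything)
  169.192.0.0/10 (169.192.0.0 - 169.255.255.255)
  169.224.0.0/11 (169.224.0.0 - 169.255.255.255)
  169.240.0.0/13 (169.240.0.0 - 169.247.255.255)
Total matching entries: 4.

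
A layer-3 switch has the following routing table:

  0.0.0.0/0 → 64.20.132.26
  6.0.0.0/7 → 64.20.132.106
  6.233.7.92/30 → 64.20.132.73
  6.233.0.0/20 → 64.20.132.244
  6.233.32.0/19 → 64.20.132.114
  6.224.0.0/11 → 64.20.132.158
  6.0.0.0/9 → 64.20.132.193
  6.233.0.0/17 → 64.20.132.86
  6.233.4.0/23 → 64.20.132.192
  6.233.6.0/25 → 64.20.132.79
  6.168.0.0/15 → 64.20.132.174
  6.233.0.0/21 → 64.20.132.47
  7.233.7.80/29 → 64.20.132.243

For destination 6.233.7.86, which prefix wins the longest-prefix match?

Entries matching 6.233.7.86:
  0.0.0.0/0 (default, matches everything)
  6.0.0.0/7 (6.0.0.0 - 7.255.255.255)
  6.224.0.0/11 (6.224.0.0 - 6.255.255.255)
  6.233.0.0/17 (6.233.0.0 - 6.233.127.255)
  6.233.0.0/20 (6.233.0.0 - 6.233.15.255)
  6.233.0.0/21 (6.233.0.0 - 6.233.7.255)
Most specific is 6.233.0.0/21.

6.233.0.0/21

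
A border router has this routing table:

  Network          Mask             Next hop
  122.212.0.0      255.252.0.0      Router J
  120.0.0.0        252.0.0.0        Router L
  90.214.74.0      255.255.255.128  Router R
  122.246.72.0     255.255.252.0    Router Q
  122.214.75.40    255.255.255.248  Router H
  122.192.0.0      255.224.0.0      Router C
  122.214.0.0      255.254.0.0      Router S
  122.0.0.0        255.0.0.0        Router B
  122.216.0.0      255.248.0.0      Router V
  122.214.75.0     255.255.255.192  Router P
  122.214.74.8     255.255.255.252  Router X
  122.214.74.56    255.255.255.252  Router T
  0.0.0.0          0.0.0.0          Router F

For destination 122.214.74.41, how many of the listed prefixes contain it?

Prefixes containing 122.214.74.41:
  0.0.0.0/0 (default, matches everything)
  120.0.0.0/6 (120.0.0.0 - 123.255.255.255)
  122.0.0.0/8 (122.0.0.0 - 122.255.255.255)
  122.192.0.0/11 (122.192.0.0 - 122.223.255.255)
  122.212.0.0/14 (122.212.0.0 - 122.215.255.255)
  122.214.0.0/15 (122.214.0.0 - 122.215.255.255)
Total matching entries: 6.

6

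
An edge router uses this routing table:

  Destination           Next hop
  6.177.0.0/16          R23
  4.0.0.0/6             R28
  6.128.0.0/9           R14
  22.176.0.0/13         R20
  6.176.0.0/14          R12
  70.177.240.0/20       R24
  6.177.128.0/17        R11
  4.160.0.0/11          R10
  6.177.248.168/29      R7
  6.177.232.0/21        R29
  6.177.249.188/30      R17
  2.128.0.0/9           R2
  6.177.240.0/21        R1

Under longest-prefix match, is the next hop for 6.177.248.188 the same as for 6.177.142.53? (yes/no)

yes

6.177.248.188: longest match 6.177.128.0/17 -> R11
6.177.142.53: longest match 6.177.128.0/17 -> R11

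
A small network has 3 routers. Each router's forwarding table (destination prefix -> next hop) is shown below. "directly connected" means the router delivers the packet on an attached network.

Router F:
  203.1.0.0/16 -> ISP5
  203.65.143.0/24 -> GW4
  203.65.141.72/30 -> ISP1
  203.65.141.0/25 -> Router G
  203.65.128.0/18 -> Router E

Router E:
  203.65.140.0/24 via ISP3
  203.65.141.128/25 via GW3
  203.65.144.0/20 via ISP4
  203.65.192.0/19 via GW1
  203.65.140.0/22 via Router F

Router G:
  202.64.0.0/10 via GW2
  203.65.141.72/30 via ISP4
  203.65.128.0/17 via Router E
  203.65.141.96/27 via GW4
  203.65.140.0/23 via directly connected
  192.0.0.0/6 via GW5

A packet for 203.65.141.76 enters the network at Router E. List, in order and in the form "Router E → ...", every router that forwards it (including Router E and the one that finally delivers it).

Router E → Router F → Router G

At Router E: longest match for 203.65.141.76 is 203.65.140.0/22 -> Router F
At Router F: longest match for 203.65.141.76 is 203.65.141.0/25 -> Router G
At Router G: longest match for 203.65.141.76 is 203.65.140.0/23 -> directly connected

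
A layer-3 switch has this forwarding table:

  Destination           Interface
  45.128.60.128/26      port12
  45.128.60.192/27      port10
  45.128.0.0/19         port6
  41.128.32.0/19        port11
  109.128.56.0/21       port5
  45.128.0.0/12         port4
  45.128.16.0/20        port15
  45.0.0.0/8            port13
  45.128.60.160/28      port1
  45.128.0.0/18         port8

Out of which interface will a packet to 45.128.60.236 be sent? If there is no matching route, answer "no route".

port8

Routes whose prefix contains 45.128.60.236:
  45.0.0.0/8 (45.0.0.0 - 45.255.255.255) -> port13
  45.128.0.0/12 (45.128.0.0 - 45.143.255.255) -> port4
  45.128.0.0/18 (45.128.0.0 - 45.128.63.255) -> port8
More-specific entries that do NOT match:
  45.128.60.160/28 (45.128.60.160 - 45.128.60.175) does not contain 45.128.60.236
  45.128.60.192/27 (45.128.60.192 - 45.128.60.223) does not contain 45.128.60.236
  45.128.60.128/26 (45.128.60.128 - 45.128.60.191) does not contain 45.128.60.236
  109.128.56.0/21 (109.128.56.0 - 109.128.63.255) does not contain 45.128.60.236
  45.128.16.0/20 (45.128.16.0 - 45.128.31.255) does not contain 45.128.60.236
  45.128.0.0/19 (45.128.0.0 - 45.128.31.255) does not contain 45.128.60.236
  41.128.32.0/19 (41.128.32.0 - 41.128.63.255) does not contain 45.128.60.236
Longest matching prefix is /18 -> interface port8.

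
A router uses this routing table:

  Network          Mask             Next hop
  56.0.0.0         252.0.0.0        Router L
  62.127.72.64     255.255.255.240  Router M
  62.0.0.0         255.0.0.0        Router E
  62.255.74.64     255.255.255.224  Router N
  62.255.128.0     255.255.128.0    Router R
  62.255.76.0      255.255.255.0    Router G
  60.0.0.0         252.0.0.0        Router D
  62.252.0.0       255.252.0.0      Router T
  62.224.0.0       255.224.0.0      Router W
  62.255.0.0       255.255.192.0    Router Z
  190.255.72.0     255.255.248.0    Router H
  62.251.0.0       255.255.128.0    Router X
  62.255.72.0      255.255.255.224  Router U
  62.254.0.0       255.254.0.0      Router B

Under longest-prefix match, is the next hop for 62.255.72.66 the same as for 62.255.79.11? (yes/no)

yes

62.255.72.66: longest match 62.254.0.0/15 -> Router B
62.255.79.11: longest match 62.254.0.0/15 -> Router B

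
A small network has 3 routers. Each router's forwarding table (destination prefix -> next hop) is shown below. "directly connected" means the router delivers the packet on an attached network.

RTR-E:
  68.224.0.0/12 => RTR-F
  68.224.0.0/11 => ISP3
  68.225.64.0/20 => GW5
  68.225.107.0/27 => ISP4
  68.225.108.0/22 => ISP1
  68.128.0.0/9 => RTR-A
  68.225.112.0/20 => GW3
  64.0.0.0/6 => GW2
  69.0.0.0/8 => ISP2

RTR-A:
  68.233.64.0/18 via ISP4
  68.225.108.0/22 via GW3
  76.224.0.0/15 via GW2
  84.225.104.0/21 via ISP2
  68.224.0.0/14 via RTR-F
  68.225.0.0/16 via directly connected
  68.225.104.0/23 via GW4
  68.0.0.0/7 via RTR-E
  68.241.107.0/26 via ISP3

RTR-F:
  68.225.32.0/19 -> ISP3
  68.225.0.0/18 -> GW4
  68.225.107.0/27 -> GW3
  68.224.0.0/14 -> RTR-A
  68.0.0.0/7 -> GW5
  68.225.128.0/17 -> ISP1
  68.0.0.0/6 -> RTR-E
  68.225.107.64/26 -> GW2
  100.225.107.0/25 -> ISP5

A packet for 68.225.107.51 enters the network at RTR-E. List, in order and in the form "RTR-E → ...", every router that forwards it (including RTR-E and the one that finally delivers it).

At RTR-E: longest match for 68.225.107.51 is 68.224.0.0/12 -> RTR-F
At RTR-F: longest match for 68.225.107.51 is 68.224.0.0/14 -> RTR-A
At RTR-A: longest match for 68.225.107.51 is 68.225.0.0/16 -> directly connected

RTR-E → RTR-F → RTR-A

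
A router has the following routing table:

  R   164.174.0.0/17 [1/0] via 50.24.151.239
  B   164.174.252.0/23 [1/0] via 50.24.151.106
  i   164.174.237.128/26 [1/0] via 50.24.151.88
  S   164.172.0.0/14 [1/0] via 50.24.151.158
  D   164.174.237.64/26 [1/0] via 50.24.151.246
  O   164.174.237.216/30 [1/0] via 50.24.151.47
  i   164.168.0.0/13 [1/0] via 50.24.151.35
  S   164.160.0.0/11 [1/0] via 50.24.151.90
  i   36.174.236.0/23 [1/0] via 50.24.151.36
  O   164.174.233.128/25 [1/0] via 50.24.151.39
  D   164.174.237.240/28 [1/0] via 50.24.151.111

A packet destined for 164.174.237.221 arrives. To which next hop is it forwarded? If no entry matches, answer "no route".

50.24.151.158

Routes whose prefix contains 164.174.237.221:
  164.160.0.0/11 (164.160.0.0 - 164.191.255.255) -> 50.24.151.90
  164.168.0.0/13 (164.168.0.0 - 164.175.255.255) -> 50.24.151.35
  164.172.0.0/14 (164.172.0.0 - 164.175.255.255) -> 50.24.151.158
More-specific entries that do NOT match:
  164.174.237.216/30 (164.174.237.216 - 164.174.237.219) does not contain 164.174.237.221
  164.174.237.240/28 (164.174.237.240 - 164.174.237.255) does not contain 164.174.237.221
  164.174.237.128/26 (164.174.237.128 - 164.174.237.191) does not contain 164.174.237.221
  164.174.237.64/26 (164.174.237.64 - 164.174.237.127) does not contain 164.174.237.221
  164.174.233.128/25 (164.174.233.128 - 164.174.233.255) does not contain 164.174.237.221
  164.174.252.0/23 (164.174.252.0 - 164.174.253.255) does not contain 164.174.237.221
  36.174.236.0/23 (36.174.236.0 - 36.174.237.255) does not contain 164.174.237.221
  164.174.0.0/17 (164.174.0.0 - 164.174.127.255) does not contain 164.174.237.221
Longest matching prefix is /14 -> next hop 50.24.151.158.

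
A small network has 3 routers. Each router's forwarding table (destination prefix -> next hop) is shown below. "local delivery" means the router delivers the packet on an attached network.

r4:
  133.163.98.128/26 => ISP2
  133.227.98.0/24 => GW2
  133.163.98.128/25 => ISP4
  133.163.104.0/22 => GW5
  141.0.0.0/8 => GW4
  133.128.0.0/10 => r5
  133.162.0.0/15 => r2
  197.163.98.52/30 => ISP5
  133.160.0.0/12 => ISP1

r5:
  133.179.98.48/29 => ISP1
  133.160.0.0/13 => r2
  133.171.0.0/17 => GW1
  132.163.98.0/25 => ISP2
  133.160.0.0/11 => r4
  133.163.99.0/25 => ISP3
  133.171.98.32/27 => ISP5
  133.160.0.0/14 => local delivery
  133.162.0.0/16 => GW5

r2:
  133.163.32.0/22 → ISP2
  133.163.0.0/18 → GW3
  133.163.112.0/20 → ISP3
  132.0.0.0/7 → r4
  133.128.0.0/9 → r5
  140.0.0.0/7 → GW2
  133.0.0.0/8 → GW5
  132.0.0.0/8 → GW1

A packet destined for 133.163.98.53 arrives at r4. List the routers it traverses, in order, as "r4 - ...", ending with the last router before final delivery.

At r4: longest match for 133.163.98.53 is 133.162.0.0/15 -> r2
At r2: longest match for 133.163.98.53 is 133.128.0.0/9 -> r5
At r5: longest match for 133.163.98.53 is 133.160.0.0/14 -> local delivery

r4 - r2 - r5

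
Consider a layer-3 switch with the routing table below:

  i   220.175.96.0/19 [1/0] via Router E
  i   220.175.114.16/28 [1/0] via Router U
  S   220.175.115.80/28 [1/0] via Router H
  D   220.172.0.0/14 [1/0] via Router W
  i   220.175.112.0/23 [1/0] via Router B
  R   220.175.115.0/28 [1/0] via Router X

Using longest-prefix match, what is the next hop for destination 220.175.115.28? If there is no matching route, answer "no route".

Router E

Routes whose prefix contains 220.175.115.28:
  220.172.0.0/14 (220.172.0.0 - 220.175.255.255) -> Router W
  220.175.96.0/19 (220.175.96.0 - 220.175.127.255) -> Router E
More-specific entries that do NOT match:
  220.175.114.16/28 (220.175.114.16 - 220.175.114.31) does not contain 220.175.115.28
  220.175.115.80/28 (220.175.115.80 - 220.175.115.95) does not contain 220.175.115.28
  220.175.115.0/28 (220.175.115.0 - 220.175.115.15) does not contain 220.175.115.28
  220.175.112.0/23 (220.175.112.0 - 220.175.113.255) does not contain 220.175.115.28
Longest matching prefix is /19 -> next hop Router E.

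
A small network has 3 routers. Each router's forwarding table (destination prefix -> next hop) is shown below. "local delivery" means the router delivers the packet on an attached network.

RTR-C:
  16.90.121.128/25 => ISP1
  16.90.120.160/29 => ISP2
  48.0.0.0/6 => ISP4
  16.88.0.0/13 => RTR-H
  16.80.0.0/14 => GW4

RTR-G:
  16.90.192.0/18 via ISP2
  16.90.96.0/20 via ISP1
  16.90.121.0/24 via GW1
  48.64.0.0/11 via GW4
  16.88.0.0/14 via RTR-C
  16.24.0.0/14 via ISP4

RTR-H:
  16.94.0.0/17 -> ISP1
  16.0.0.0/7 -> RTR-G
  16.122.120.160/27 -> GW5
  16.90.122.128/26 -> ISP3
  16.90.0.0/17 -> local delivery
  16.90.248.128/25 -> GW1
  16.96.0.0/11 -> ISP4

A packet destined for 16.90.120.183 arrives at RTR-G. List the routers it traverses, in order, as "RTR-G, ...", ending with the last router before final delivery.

RTR-G, RTR-C, RTR-H

At RTR-G: longest match for 16.90.120.183 is 16.88.0.0/14 -> RTR-C
At RTR-C: longest match for 16.90.120.183 is 16.88.0.0/13 -> RTR-H
At RTR-H: longest match for 16.90.120.183 is 16.90.0.0/17 -> local delivery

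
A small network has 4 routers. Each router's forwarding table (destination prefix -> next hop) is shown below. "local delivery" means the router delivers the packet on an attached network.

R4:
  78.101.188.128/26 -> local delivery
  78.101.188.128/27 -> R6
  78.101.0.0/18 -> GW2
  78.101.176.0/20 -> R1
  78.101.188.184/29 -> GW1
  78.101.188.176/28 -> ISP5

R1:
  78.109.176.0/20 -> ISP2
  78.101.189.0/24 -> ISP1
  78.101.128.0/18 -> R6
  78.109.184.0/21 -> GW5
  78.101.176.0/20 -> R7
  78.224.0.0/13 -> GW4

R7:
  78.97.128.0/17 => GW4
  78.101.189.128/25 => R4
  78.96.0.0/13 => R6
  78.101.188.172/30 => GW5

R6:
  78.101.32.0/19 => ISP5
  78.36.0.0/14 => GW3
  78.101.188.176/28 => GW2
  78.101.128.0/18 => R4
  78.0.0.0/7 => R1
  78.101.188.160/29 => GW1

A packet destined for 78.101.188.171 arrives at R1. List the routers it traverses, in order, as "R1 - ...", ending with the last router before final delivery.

At R1: longest match for 78.101.188.171 is 78.101.176.0/20 -> R7
At R7: longest match for 78.101.188.171 is 78.96.0.0/13 -> R6
At R6: longest match for 78.101.188.171 is 78.101.128.0/18 -> R4
At R4: longest match for 78.101.188.171 is 78.101.188.128/26 -> local delivery

R1 - R7 - R6 - R4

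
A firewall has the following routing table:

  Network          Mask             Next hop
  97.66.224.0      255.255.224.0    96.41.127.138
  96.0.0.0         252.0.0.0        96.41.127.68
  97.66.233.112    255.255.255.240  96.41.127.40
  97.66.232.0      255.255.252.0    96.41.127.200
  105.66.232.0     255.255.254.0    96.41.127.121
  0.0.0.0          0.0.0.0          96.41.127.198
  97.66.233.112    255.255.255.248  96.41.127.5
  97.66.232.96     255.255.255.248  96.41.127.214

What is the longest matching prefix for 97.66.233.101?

Entries matching 97.66.233.101:
  0.0.0.0/0 (default, matches everything)
  96.0.0.0/6 (96.0.0.0 - 99.255.255.255)
  97.66.224.0/19 (97.66.224.0 - 97.66.255.255)
  97.66.232.0/22 (97.66.232.0 - 97.66.235.255)
Most specific is 97.66.232.0/22.

97.66.232.0/22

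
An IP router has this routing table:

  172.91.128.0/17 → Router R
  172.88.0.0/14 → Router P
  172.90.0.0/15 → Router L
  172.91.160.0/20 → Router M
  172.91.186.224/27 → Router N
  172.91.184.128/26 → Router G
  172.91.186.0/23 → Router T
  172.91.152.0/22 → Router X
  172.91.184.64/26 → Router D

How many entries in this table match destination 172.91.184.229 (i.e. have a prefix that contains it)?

3

Prefixes containing 172.91.184.229:
  172.88.0.0/14 (172.88.0.0 - 172.91.255.255)
  172.90.0.0/15 (172.90.0.0 - 172.91.255.255)
  172.91.128.0/17 (172.91.128.0 - 172.91.255.255)
Total matching entries: 3.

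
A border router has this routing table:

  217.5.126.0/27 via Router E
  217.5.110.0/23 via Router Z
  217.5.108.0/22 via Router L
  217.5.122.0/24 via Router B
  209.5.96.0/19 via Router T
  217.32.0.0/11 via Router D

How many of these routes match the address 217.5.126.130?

0

No listed prefix contains 217.5.126.130.
Total matching entries: 0.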